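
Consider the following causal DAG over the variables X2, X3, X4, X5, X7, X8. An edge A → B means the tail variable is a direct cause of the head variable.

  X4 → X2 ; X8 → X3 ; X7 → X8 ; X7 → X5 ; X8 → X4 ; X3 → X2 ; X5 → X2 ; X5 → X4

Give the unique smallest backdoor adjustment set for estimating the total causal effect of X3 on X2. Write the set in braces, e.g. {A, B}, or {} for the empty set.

Variables eligible for adjustment (non-descendants of X3, excluding X3 and X2): {X4, X5, X7, X8}.
Backdoor paths from X3 to X2:
  P1: X3 <- X8 <- X7 -> X5 -> X4 -> X2
  P2: X3 <- X8 <- X7 -> X5 -> X2
  P3: X3 <- X8 -> X4 <- X5 -> X2
  P4: X3 <- X8 -> X4 -> X2
The empty set is not sufficient: P1 (X3 <- X8 <- X7 -> X5 -> X4 -> X2) has no collider blocking it and no conditioned non-collider, so it is open.
Try {X8}:
  P1: blocked at chain node X8 ∈ conditioning set.
  P2: blocked at chain node X8 ∈ conditioning set.
  P3: blocked at fork node X8 ∈ conditioning set.
  P4: blocked at fork node X8 ∈ conditioning set.
{X8} contains no descendant of X3 and blocks every backdoor path.
No other singleton works — e.g. {X7} leaves P4 open — so {X8} is the unique smallest valid adjustment set.

{X8}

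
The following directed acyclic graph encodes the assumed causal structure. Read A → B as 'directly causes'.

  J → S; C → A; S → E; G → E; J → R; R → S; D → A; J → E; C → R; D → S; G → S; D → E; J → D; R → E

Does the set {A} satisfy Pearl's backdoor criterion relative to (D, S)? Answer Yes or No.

Backdoor paths from D to S (paths whose first edge points into D):
  P1: D <- J -> R -> S
  P2: D <- J -> R -> E <- G -> S
  P3: D <- J -> R -> E <- S
  P4: D <- J -> S
  P5: D <- J -> E <- G -> S
  P6: D <- J -> E <- R -> S
  P7: D <- J -> E <- S
Condition 1 (no descendant of D in the set): FAILS — A is a descendant of D.
Condition 2 (every backdoor path blocked by {A}):
  P1: open — no interior node is in the conditioning set.
  P2: blocked at collider E (neither it nor any descendant is in the conditioning set).
  P3: blocked at collider E (neither it nor any descendant is in the conditioning set).
  P4: open — no interior node is in the conditioning set.
  P5: blocked at collider E (neither it nor any descendant is in the conditioning set).
  P6: blocked at collider E (neither it nor any descendant is in the conditioning set).
  P7: blocked at collider E (neither it nor any descendant is in the conditioning set).
{A} does not satisfy the backdoor criterion.

No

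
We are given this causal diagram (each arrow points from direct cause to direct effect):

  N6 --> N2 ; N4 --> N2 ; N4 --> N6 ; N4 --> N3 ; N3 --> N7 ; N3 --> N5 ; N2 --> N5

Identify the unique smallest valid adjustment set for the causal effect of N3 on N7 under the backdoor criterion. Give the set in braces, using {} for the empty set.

{}

Variables eligible for adjustment (non-descendants of N3, excluding N3 and N7): {N2, N4, N6}.
Backdoor paths from N3 to N7:
  (none)
With no backdoor paths the empty set already satisfies the criterion, and it is trivially minimal.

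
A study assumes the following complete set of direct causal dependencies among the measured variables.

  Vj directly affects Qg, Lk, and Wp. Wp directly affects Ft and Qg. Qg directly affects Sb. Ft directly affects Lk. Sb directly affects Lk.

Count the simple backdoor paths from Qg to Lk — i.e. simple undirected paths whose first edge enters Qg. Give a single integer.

4

A backdoor path from Qg to Lk is any simple undirected path whose first edge points into Qg (i.e. leaves Qg via a parent).
Parents of Qg: {Vj, Wp}.
Enumerating:
  P1: Qg <- Vj -> Wp -> Ft -> Lk
  P2: Qg <- Vj -> Lk
  P3: Qg <- Wp <- Vj -> Lk
  P4: Qg <- Wp -> Ft -> Lk
That exhausts the simple backdoor paths. Count: 4.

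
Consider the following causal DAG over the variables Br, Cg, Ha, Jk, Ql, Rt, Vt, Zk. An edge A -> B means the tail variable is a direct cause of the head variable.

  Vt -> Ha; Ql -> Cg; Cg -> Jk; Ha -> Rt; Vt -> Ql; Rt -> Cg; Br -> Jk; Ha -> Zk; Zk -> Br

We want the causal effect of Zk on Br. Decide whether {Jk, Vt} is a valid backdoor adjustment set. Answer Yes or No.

Backdoor paths from Zk to Br (paths whose first edge points into Zk):
  P1: Zk <- Ha <- Vt -> Ql -> Cg -> Jk <- Br
  P2: Zk <- Ha -> Rt -> Cg -> Jk <- Br
Condition 1 (no descendant of Zk in the set): FAILS — Jk is a descendant of Zk.
Condition 2 (every backdoor path blocked by {Jk, Vt}):
  P1: blocked at fork node Vt ∈ conditioning set.
  P2: open — collider(s) Jk are conditioned on (or have a conditioned descendant) and no non-collider on the path is in the set.
{Jk, Vt} does not satisfy the backdoor criterion.

No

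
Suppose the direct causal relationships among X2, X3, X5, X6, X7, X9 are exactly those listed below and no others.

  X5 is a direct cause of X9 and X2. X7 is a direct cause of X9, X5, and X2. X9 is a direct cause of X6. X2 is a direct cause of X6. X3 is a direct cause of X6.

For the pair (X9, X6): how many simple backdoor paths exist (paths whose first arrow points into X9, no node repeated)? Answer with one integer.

4

A backdoor path from X9 to X6 is any simple undirected path whose first edge points into X9 (i.e. leaves X9 via a parent).
Parents of X9: {X5, X7}.
Enumerating:
  P1: X9 <- X7 -> X5 -> X2 -> X6
  P2: X9 <- X7 -> X2 -> X6
  P3: X9 <- X5 <- X7 -> X2 -> X6
  P4: X9 <- X5 -> X2 -> X6
That exhausts the simple backdoor paths. Count: 4.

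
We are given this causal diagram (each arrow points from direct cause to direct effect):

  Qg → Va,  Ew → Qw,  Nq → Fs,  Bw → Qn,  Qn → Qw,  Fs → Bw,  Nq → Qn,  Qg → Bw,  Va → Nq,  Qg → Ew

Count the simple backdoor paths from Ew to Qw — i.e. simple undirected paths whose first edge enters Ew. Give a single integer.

4

A backdoor path from Ew to Qw is any simple undirected path whose first edge points into Ew (i.e. leaves Ew via a parent).
Parents of Ew: {Qg}.
Enumerating:
  P1: Ew <- Qg -> Va -> Nq -> Fs -> Bw -> Qn -> Qw
  P2: Ew <- Qg -> Va -> Nq -> Qn -> Qw
  P3: Ew <- Qg -> Bw <- Fs <- Nq -> Qn -> Qw
  P4: Ew <- Qg -> Bw -> Qn -> Qw
That exhausts the simple backdoor paths. Count: 4.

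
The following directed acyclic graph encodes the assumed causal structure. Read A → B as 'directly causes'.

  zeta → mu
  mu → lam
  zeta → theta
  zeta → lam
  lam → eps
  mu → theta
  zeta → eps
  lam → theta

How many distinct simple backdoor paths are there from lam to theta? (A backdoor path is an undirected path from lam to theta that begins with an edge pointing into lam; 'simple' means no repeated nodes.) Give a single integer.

A backdoor path from lam to theta is any simple undirected path whose first edge points into lam (i.e. leaves lam via a parent).
Parents of lam: {mu, zeta}.
Enumerating:
  P1: lam <- zeta -> mu -> theta
  P2: lam <- zeta -> theta
  P3: lam <- mu <- zeta -> theta
  P4: lam <- mu -> theta
That exhausts the simple backdoor paths. Count: 4.

4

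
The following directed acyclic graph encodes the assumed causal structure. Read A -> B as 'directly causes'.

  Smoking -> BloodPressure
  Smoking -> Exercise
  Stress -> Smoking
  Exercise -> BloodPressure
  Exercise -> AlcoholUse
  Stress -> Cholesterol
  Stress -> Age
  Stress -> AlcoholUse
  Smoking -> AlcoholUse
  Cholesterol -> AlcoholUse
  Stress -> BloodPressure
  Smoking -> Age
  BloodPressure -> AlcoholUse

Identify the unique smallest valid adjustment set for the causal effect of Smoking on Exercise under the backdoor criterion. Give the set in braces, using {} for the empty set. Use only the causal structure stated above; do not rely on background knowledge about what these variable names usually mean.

Variables eligible for adjustment (non-descendants of Smoking, excluding Smoking and Exercise): {Cholesterol, Stress}.
Backdoor paths from Smoking to Exercise:
  P1: Smoking <- Stress -> Cholesterol -> AlcoholUse <- Exercise
  P2: Smoking <- Stress -> Cholesterol -> AlcoholUse <- BloodPressure <- Exercise
  P3: Smoking <- Stress -> BloodPressure <- Exercise
  P4: Smoking <- Stress -> BloodPressure -> AlcoholUse <- Exercise
  P5: Smoking <- Stress -> AlcoholUse <- Exercise
  P6: Smoking <- Stress -> AlcoholUse <- BloodPressure <- Exercise
Each backdoor path contains an unconditioned collider, so every path is already blocked with the empty conditioning set:
  P1: blocked at collider AlcoholUse (neither it nor any descendant is in the conditioning set).
  P2: blocked at collider AlcoholUse (neither it nor any descendant is in the conditioning set).
  P3: blocked at collider BloodPressure (neither it nor any descendant is in the conditioning set).
  P4: blocked at collider AlcoholUse (neither it nor any descendant is in the conditioning set).
  P5: blocked at collider AlcoholUse (neither it nor any descendant is in the conditioning set).
  P6: blocked at collider AlcoholUse (neither it nor any descendant is in the conditioning set).
The empty set is therefore the unique smallest valid set.

{}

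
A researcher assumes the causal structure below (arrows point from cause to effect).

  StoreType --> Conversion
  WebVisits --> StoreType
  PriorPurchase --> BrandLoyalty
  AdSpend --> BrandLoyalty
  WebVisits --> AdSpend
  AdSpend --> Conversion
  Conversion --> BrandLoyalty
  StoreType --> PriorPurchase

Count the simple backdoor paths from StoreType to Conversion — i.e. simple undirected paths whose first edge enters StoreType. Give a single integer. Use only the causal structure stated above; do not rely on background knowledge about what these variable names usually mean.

A backdoor path from StoreType to Conversion is any simple undirected path whose first edge points into StoreType (i.e. leaves StoreType via a parent).
Parents of StoreType: {WebVisits}.
Enumerating:
  P1: StoreType <- WebVisits -> AdSpend -> Conversion
  P2: StoreType <- WebVisits -> AdSpend -> BrandLoyalty <- Conversion
That exhausts the simple backdoor paths. Count: 2.

2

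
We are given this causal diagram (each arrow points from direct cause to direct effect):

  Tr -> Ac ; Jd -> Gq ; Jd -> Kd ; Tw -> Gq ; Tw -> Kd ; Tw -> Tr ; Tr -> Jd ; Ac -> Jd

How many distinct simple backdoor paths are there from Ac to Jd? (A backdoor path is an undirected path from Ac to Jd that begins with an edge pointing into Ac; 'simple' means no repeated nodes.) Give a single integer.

3

A backdoor path from Ac to Jd is any simple undirected path whose first edge points into Ac (i.e. leaves Ac via a parent).
Parents of Ac: {Tr}.
Enumerating:
  P1: Ac <- Tr <- Tw -> Gq <- Jd
  P2: Ac <- Tr <- Tw -> Kd <- Jd
  P3: Ac <- Tr -> Jd
That exhausts the simple backdoor paths. Count: 3.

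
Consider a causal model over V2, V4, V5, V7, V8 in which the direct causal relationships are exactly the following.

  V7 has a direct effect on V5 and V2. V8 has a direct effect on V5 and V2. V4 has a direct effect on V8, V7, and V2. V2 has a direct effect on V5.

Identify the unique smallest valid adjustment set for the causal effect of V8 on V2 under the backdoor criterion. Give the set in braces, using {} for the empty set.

{V4}

Variables eligible for adjustment (non-descendants of V8, excluding V8 and V2): {V4, V7}.
Backdoor paths from V8 to V2:
  P1: V8 <- V4 -> V7 -> V2
  P2: V8 <- V4 -> V7 -> V5 <- V2
  P3: V8 <- V4 -> V2
The empty set is not sufficient: P1 (V8 <- V4 -> V7 -> V2) has no collider blocking it and no conditioned non-collider, so it is open.
Try {V4}:
  P1: blocked at fork node V4 ∈ conditioning set.
  P2: blocked at fork node V4 ∈ conditioning set.
  P3: blocked at fork node V4 ∈ conditioning set.
{V4} contains no descendant of V8 and blocks every backdoor path.
No other singleton works — e.g. {V7} leaves P3 open — so {V4} is the unique smallest valid adjustment set.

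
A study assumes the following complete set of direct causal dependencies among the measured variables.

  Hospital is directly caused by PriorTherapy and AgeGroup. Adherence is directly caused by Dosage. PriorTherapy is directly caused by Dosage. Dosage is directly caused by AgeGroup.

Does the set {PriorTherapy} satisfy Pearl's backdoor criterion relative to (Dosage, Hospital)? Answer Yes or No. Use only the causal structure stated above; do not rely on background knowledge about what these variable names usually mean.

Backdoor paths from Dosage to Hospital (paths whose first edge points into Dosage):
  P1: Dosage <- AgeGroup -> Hospital
Condition 1 (no descendant of Dosage in the set): FAILS — PriorTherapy is a descendant of Dosage.
Condition 2 (every backdoor path blocked by {PriorTherapy}):
  P1: open — no interior node is in the conditioning set.
{PriorTherapy} does not satisfy the backdoor criterion.

No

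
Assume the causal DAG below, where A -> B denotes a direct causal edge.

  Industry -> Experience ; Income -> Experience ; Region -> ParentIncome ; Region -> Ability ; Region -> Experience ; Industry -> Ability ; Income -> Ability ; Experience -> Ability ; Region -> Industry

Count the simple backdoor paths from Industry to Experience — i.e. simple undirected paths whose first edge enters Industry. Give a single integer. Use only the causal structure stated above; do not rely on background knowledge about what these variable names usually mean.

3

A backdoor path from Industry to Experience is any simple undirected path whose first edge points into Industry (i.e. leaves Industry via a parent).
Parents of Industry: {Region}.
Enumerating:
  P1: Industry <- Region -> Experience
  P2: Industry <- Region -> Ability <- Income -> Experience
  P3: Industry <- Region -> Ability <- Experience
That exhausts the simple backdoor paths. Count: 3.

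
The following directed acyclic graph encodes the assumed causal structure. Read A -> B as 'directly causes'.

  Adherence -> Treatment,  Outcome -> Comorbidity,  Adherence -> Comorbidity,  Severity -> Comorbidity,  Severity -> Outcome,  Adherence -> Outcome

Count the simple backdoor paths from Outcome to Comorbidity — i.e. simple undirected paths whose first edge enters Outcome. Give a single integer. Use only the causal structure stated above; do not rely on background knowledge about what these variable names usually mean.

A backdoor path from Outcome to Comorbidity is any simple undirected path whose first edge points into Outcome (i.e. leaves Outcome via a parent).
Parents of Outcome: {Adherence, Severity}.
Enumerating:
  P1: Outcome <- Severity -> Comorbidity
  P2: Outcome <- Adherence -> Comorbidity
That exhausts the simple backdoor paths. Count: 2.

2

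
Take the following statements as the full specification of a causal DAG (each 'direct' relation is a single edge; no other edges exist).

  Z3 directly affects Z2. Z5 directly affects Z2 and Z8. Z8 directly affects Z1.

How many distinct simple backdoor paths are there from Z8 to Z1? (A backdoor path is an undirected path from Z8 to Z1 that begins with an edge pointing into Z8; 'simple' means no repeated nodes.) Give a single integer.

0

A backdoor path from Z8 to Z1 is any simple undirected path whose first edge points into Z8 (i.e. leaves Z8 via a parent).
Parents of Z8: {Z5}.
No simple path from any parent of Z8 reaches Z1 without revisiting Z8, so there are no backdoor paths.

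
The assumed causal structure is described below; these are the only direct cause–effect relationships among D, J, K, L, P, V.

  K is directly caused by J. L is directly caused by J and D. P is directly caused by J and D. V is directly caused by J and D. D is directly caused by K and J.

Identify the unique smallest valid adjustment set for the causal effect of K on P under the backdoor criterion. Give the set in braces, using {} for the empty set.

{J}

Variables eligible for adjustment (non-descendants of K, excluding K and P): {J}.
Backdoor paths from K to P:
  P1: K <- J -> D -> P
  P2: K <- J -> L <- D -> P
  P3: K <- J -> P
  P4: K <- J -> V <- D -> P
The empty set is not sufficient: P1 (K <- J -> D -> P) has no collider blocking it and no conditioned non-collider, so it is open.
Try {J}:
  P1: blocked at fork node J ∈ conditioning set.
  P2: blocked at fork node J ∈ conditioning set.
  P3: blocked at fork node J ∈ conditioning set.
  P4: blocked at fork node J ∈ conditioning set.
{J} contains no descendant of K and blocks every backdoor path.
{J} is the unique smallest valid adjustment set.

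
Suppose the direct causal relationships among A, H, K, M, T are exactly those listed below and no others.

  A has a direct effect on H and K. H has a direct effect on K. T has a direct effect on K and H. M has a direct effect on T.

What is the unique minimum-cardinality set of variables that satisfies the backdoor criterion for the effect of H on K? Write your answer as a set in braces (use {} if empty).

Variables eligible for adjustment (non-descendants of H, excluding H and K): {A, M, T}.
Backdoor paths from H to K:
  P1: H <- A -> K
  P2: H <- T -> K
The empty set is not sufficient: P1 (H <- A -> K) has no collider blocking it and no conditioned non-collider, so it is open.
Try {A, T}:
  P1: blocked at fork node A ∈ conditioning set.
  P2: blocked at fork node T ∈ conditioning set.
{A, T} contains no descendant of H and blocks every backdoor path.
Every element of {A, T} is needed (dropping A leaves P1 open; dropping T leaves P2 open), so no proper subset is valid.
Among all size-2 subsets of the eligible variables, only {A, T} blocks every backdoor path, so it is the unique smallest valid adjustment set.

{A, T}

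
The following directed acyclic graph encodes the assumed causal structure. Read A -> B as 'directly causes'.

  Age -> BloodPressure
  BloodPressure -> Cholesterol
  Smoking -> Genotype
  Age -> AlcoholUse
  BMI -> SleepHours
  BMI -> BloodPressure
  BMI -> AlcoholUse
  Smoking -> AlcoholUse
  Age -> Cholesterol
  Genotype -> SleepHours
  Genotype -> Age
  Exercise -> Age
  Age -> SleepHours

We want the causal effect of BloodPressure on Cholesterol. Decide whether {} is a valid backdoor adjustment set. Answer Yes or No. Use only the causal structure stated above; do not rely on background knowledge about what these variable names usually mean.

Backdoor paths from BloodPressure to Cholesterol (paths whose first edge points into BloodPressure):
  P1: BloodPressure <- BMI -> AlcoholUse <- Smoking -> Genotype -> Age -> Cholesterol
  P2: BloodPressure <- BMI -> AlcoholUse <- Smoking -> Genotype -> SleepHours <- Age -> Cholesterol
  P3: BloodPressure <- BMI -> AlcoholUse <- Age -> Cholesterol
  P4: BloodPressure <- BMI -> SleepHours <- Genotype <- Smoking -> AlcoholUse <- Age -> Cholesterol
  P5: BloodPressure <- BMI -> SleepHours <- Genotype -> Age -> Cholesterol
  P6: BloodPressure <- BMI -> SleepHours <- Age -> Cholesterol
  P7: BloodPressure <- Age -> Cholesterol
Condition 1 (no descendant of BloodPressure in the set): holds — descendants of BloodPressure are {Cholesterol}; none are in {}.
Condition 2 (every backdoor path blocked by {}):
  P1: blocked at collider AlcoholUse (neither it nor any descendant is in the conditioning set).
  P2: blocked at collider AlcoholUse (neither it nor any descendant is in the conditioning set).
  P3: blocked at collider AlcoholUse (neither it nor any descendant is in the conditioning set).
  P4: blocked at collider SleepHours (neither it nor any descendant is in the conditioning set).
  P5: blocked at collider SleepHours (neither it nor any descendant is in the conditioning set).
  P6: blocked at collider SleepHours (neither it nor any descendant is in the conditioning set).
  P7: open — no interior node is in the conditioning set.
{} does not satisfy the backdoor criterion.

No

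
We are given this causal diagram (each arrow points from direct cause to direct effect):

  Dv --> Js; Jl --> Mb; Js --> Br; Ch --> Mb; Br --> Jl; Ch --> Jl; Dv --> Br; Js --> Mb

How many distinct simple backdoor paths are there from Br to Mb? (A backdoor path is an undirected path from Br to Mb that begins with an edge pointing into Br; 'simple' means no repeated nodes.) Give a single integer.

A backdoor path from Br to Mb is any simple undirected path whose first edge points into Br (i.e. leaves Br via a parent).
Parents of Br: {Dv, Js}.
Enumerating:
  P1: Br <- Dv -> Js -> Mb
  P2: Br <- Js -> Mb
That exhausts the simple backdoor paths. Count: 2.

2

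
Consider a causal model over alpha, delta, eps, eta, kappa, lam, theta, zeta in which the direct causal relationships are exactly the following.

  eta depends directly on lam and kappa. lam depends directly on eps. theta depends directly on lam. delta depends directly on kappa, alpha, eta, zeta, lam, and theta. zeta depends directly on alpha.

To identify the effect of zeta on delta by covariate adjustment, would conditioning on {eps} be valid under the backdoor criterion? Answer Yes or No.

Backdoor paths from zeta to delta (paths whose first edge points into zeta):
  P1: zeta <- alpha -> delta
Condition 1 (no descendant of zeta in the set): holds — descendants of zeta are {delta}; none are in {eps}.
Condition 2 (every backdoor path blocked by {eps}):
  P1: open — no interior node is in the conditioning set.
{eps} does not satisfy the backdoor criterion.

No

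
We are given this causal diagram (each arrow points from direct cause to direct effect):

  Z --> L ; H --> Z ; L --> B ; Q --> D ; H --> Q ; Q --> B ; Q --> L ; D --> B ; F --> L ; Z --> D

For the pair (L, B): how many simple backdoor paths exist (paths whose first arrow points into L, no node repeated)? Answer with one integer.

A backdoor path from L to B is any simple undirected path whose first edge points into L (i.e. leaves L via a parent).
Parents of L: {F, Q, Z}.
Enumerating:
  P1: L <- Z <- H -> Q -> D -> B
  P2: L <- Z <- H -> Q -> B
  P3: L <- Z -> D <- Q -> B
  P4: L <- Z -> D -> B
  P5: L <- Q <- H -> Z -> D -> B
  P6: L <- Q -> D -> B
  P7: L <- Q -> B
That exhausts the simple backdoor paths. Count: 7.

7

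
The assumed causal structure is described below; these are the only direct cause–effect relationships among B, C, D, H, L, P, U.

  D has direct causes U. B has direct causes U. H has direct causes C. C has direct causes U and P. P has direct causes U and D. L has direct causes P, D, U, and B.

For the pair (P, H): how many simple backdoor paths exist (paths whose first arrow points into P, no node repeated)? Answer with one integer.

4

A backdoor path from P to H is any simple undirected path whose first edge points into P (i.e. leaves P via a parent).
Parents of P: {D, U}.
Enumerating:
  P1: P <- U -> C -> H
  P2: P <- D <- U -> C -> H
  P3: P <- D -> L <- U -> C -> H
  P4: P <- D -> L <- B <- U -> C -> H
That exhausts the simple backdoor paths. Count: 4.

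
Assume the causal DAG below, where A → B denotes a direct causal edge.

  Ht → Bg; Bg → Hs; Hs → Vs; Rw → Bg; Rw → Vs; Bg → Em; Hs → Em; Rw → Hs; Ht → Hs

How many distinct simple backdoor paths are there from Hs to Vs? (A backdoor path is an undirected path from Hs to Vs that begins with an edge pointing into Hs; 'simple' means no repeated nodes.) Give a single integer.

3

A backdoor path from Hs to Vs is any simple undirected path whose first edge points into Hs (i.e. leaves Hs via a parent).
Parents of Hs: {Bg, Ht, Rw}.
Enumerating:
  P1: Hs <- Ht -> Bg <- Rw -> Vs
  P2: Hs <- Rw -> Vs
  P3: Hs <- Bg <- Rw -> Vs
That exhausts the simple backdoor paths. Count: 3.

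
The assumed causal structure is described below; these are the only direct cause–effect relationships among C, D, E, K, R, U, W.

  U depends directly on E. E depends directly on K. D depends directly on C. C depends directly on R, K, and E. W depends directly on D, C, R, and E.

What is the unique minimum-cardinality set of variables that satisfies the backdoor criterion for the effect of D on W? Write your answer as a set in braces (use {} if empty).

{C}

Variables eligible for adjustment (non-descendants of D, excluding D and W): {C, E, K, R, U}.
Backdoor paths from D to W:
  P1: D <- C <- K -> E -> W
  P2: D <- C <- E -> W
  P3: D <- C <- R -> W
  P4: D <- C -> W
The empty set is not sufficient: P1 (D <- C <- K -> E -> W) has no collider blocking it and no conditioned non-collider, so it is open.
Try {C}:
  P1: blocked at chain node C ∈ conditioning set.
  P2: blocked at chain node C ∈ conditioning set.
  P3: blocked at chain node C ∈ conditioning set.
  P4: blocked at fork node C ∈ conditioning set.
{C} contains no descendant of D and blocks every backdoor path.
No other singleton works — e.g. {K} leaves P2 open — so {C} is the unique smallest valid adjustment set.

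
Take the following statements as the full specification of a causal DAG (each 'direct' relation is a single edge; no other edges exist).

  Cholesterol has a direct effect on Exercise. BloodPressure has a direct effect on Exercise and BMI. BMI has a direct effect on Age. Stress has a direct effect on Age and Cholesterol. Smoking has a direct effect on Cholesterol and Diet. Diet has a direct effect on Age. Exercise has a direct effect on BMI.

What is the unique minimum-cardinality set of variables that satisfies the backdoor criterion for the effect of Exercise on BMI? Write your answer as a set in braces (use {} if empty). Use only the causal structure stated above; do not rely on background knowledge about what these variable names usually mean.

Variables eligible for adjustment (non-descendants of Exercise, excluding Exercise and BMI): {BloodPressure, Cholesterol, Diet, Smoking, Stress}.
Backdoor paths from Exercise to BMI:
  P1: Exercise <- Cholesterol <- Stress -> Age <- BMI
  P2: Exercise <- Cholesterol <- Smoking -> Diet -> Age <- BMI
  P3: Exercise <- BloodPressure -> BMI
The empty set is not sufficient: P3 (Exercise <- BloodPressure -> BMI) has no collider blocking it and no conditioned non-collider, so it is open.
Try {BloodPressure}:
  P1: blocked at collider Age (neither it nor any descendant is in the conditioning set).
  P2: blocked at collider Age (neither it nor any descendant is in the conditioning set).
  P3: blocked at fork node BloodPressure ∈ conditioning set.
{BloodPressure} contains no descendant of Exercise and blocks every backdoor path.
No other singleton works — e.g. {Stress} leaves P3 open — so {BloodPressure} is the unique smallest valid adjustment set.

{BloodPressure}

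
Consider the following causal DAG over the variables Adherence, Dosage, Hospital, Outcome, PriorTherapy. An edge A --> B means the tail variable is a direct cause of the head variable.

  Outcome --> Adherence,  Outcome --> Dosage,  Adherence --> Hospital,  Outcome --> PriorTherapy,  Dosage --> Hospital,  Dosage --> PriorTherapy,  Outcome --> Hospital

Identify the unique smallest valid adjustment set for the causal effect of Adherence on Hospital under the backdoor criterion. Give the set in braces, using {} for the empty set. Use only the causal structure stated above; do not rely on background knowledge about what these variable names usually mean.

{Outcome}

Variables eligible for adjustment (non-descendants of Adherence, excluding Adherence and Hospital): {Dosage, Outcome, PriorTherapy}.
Backdoor paths from Adherence to Hospital:
  P1: Adherence <- Outcome -> Dosage -> Hospital
  P2: Adherence <- Outcome -> PriorTherapy <- Dosage -> Hospital
  P3: Adherence <- Outcome -> Hospital
The empty set is not sufficient: P1 (Adherence <- Outcome -> Dosage -> Hospital) has no collider blocking it and no conditioned non-collider, so it is open.
Try {Outcome}:
  P1: blocked at fork node Outcome ∈ conditioning set.
  P2: blocked at fork node Outcome ∈ conditioning set.
  P3: blocked at fork node Outcome ∈ conditioning set.
{Outcome} contains no descendant of Adherence and blocks every backdoor path.
No other singleton works — e.g. {Dosage} leaves P3 open — so {Outcome} is the unique smallest valid adjustment set.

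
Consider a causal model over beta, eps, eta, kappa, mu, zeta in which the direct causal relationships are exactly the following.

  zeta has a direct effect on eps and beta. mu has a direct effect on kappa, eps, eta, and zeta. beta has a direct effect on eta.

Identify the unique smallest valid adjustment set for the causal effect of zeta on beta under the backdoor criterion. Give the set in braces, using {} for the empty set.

{}

Variables eligible for adjustment (non-descendants of zeta, excluding zeta and beta): {kappa, mu}.
Backdoor paths from zeta to beta:
  P1: zeta <- mu -> eta <- beta
Each backdoor path contains an unconditioned collider, so every path is already blocked with the empty conditioning set:
  P1: blocked at collider eta (neither it nor any descendant is in the conditioning set).
The empty set is therefore the unique smallest valid set.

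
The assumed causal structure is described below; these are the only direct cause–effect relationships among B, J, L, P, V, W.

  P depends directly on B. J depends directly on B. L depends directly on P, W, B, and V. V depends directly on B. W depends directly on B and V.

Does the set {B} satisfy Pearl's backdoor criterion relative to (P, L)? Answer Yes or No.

Yes

Backdoor paths from P to L (paths whose first edge points into P):
  P1: P <- B -> V -> W -> L
  P2: P <- B -> V -> L
  P3: P <- B -> W <- V -> L
  P4: P <- B -> W -> L
  P5: P <- B -> L
Condition 1 (no descendant of P in the set): holds — descendants of P are {L}; none are in {B}.
Condition 2 (every backdoor path blocked by {B}):
  P1: blocked at fork node B ∈ conditioning set.
  P2: blocked at fork node B ∈ conditioning set.
  P3: blocked at fork node B ∈ conditioning set.
  P4: blocked at fork node B ∈ conditioning set.
  P5: blocked at fork node B ∈ conditioning set.
{B} satisfies the backdoor criterion.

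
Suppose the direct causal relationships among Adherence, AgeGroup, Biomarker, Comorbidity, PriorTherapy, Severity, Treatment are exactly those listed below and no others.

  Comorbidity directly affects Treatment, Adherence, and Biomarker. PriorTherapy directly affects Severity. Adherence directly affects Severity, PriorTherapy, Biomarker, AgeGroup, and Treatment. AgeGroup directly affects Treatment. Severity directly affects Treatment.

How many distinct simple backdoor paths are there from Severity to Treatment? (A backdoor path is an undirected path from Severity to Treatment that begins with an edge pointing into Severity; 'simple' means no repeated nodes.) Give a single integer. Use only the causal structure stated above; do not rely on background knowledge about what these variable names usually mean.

8

A backdoor path from Severity to Treatment is any simple undirected path whose first edge points into Severity (i.e. leaves Severity via a parent).
Parents of Severity: {Adherence, PriorTherapy}.
Enumerating:
  P1: Severity <- Adherence <- Comorbidity -> Treatment
  P2: Severity <- Adherence -> Biomarker <- Comorbidity -> Treatment
  P3: Severity <- Adherence -> AgeGroup -> Treatment
  P4: Severity <- Adherence -> Treatment
  P5: Severity <- PriorTherapy <- Adherence <- Comorbidity -> Treatment
  P6: Severity <- PriorTherapy <- Adherence -> Biomarker <- Comorbidity -> Treatment
  P7: Severity <- PriorTherapy <- Adherence -> AgeGroup -> Treatment
  P8: Severity <- PriorTherapy <- Adherence -> Treatment
That exhausts the simple backdoor paths. Count: 8.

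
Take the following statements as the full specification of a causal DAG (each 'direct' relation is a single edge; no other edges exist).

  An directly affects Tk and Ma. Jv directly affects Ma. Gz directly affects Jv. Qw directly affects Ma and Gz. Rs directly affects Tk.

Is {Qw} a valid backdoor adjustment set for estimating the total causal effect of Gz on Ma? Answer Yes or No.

Yes

Backdoor paths from Gz to Ma (paths whose first edge points into Gz):
  P1: Gz <- Qw -> Ma
Condition 1 (no descendant of Gz in the set): holds — descendants of Gz are {Jv, Ma}; none are in {Qw}.
Condition 2 (every backdoor path blocked by {Qw}):
  P1: blocked at fork node Qw ∈ conditioning set.
{Qw} satisfies the backdoor criterion.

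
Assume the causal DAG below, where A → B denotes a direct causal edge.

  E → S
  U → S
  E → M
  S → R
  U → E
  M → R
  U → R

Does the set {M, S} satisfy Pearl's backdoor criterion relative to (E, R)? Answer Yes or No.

No

Backdoor paths from E to R (paths whose first edge points into E):
  P1: E <- U -> S -> R
  P2: E <- U -> R
Condition 1 (no descendant of E in the set): FAILS — M and S are descendants of E.
Condition 2 (every backdoor path blocked by {M, S}):
  P1: blocked at chain node S ∈ conditioning set.
  P2: open — no interior node is in the conditioning set.
{M, S} does not satisfy the backdoor criterion.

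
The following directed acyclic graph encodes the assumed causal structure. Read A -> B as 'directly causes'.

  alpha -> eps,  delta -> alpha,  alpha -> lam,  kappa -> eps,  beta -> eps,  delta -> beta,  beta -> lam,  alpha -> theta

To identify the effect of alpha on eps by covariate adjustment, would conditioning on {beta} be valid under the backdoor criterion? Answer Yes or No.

Yes

Backdoor paths from alpha to eps (paths whose first edge points into alpha):
  P1: alpha <- delta -> beta -> eps
Condition 1 (no descendant of alpha in the set): holds — descendants of alpha are {eps, lam, theta}; none are in {beta}.
Condition 2 (every backdoor path blocked by {beta}):
  P1: blocked at chain node beta ∈ conditioning set.
{beta} satisfies the backdoor criterion.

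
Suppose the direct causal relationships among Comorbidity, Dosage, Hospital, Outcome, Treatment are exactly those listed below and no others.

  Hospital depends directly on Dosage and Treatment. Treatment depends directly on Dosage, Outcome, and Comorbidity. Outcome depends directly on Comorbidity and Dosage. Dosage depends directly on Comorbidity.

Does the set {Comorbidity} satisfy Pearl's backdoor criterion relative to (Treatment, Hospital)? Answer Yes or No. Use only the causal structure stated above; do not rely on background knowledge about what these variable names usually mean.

No

Backdoor paths from Treatment to Hospital (paths whose first edge points into Treatment):
  P1: Treatment <- Comorbidity -> Dosage -> Hospital
  P2: Treatment <- Comorbidity -> Outcome <- Dosage -> Hospital
  P3: Treatment <- Dosage -> Hospital
  P4: Treatment <- Outcome <- Comorbidity -> Dosage -> Hospital
  P5: Treatment <- Outcome <- Dosage -> Hospital
Condition 1 (no descendant of Treatment in the set): holds — descendants of Treatment are {Hospital}; none are in {Comorbidity}.
Condition 2 (every backdoor path blocked by {Comorbidity}):
  P1: blocked at fork node Comorbidity ∈ conditioning set.
  P2: blocked at fork node Comorbidity ∈ conditioning set.
  P3: open — no interior node is in the conditioning set.
  P4: blocked at fork node Comorbidity ∈ conditioning set.
  P5: open — no interior node is in the conditioning set.
{Comorbidity} does not satisfy the backdoor criterion.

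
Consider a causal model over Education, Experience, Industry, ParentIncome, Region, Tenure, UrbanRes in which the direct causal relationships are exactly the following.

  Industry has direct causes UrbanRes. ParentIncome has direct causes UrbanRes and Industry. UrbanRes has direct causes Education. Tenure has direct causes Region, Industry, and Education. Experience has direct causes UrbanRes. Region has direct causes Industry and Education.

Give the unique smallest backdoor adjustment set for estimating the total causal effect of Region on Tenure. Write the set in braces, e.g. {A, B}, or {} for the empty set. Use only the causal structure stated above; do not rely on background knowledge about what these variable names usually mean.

{Education, Industry}

Variables eligible for adjustment (non-descendants of Region, excluding Region and Tenure): {Education, Experience, Industry, ParentIncome, UrbanRes}.
Backdoor paths from Region to Tenure:
  P1: Region <- Education -> UrbanRes -> Industry -> Tenure
  P2: Region <- Education -> UrbanRes -> ParentIncome <- Industry -> Tenure
  P3: Region <- Education -> Tenure
  P4: Region <- Industry <- UrbanRes <- Education -> Tenure
  P5: Region <- Industry -> ParentIncome <- UrbanRes <- Education -> Tenure
  P6: Region <- Industry -> Tenure
The empty set is not sufficient: P1 (Region <- Education -> UrbanRes -> Industry -> Tenure) has no collider blocking it and no conditioned non-collider, so it is open.
Try {Education, Industry}:
  P1: blocked at fork node Education ∈ conditioning set.
  P2: blocked at fork node Education ∈ conditioning set.
  P3: blocked at fork node Education ∈ conditioning set.
  P4: blocked at chain node Industry ∈ conditioning set.
  P5: blocked at fork node Industry ∈ conditioning set.
  P6: blocked at fork node Industry ∈ conditioning set.
{Education, Industry} contains no descendant of Region and blocks every backdoor path.
Every element of {Education, Industry} is needed (dropping Education leaves P3 open; dropping Industry leaves P6 open), so no proper subset is valid.
Among all size-2 subsets of the eligible variables, only {Education, Industry} blocks every backdoor path, so it is the unique smallest valid adjustment set.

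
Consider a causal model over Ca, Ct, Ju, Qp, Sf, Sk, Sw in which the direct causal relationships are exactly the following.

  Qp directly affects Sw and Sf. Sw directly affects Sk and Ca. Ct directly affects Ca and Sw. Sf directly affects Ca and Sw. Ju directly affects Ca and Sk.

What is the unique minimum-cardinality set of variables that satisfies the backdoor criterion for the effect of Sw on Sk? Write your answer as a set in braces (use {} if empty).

Variables eligible for adjustment (non-descendants of Sw, excluding Sw and Sk): {Ct, Ju, Qp, Sf}.
Backdoor paths from Sw to Sk:
  P1: Sw <- Ct -> Ca <- Ju -> Sk
  P2: Sw <- Qp -> Sf -> Ca <- Ju -> Sk
  P3: Sw <- Sf -> Ca <- Ju -> Sk
Each backdoor path contains an unconditioned collider, so every path is already blocked with the empty conditioning set:
  P1: blocked at collider Ca (neither it nor any descendant is in the conditioning set).
  P2: blocked at collider Ca (neither it nor any descendant is in the conditioning set).
  P3: blocked at collider Ca (neither it nor any descendant is in the conditioning set).
The empty set is therefore the unique smallest valid set.

{}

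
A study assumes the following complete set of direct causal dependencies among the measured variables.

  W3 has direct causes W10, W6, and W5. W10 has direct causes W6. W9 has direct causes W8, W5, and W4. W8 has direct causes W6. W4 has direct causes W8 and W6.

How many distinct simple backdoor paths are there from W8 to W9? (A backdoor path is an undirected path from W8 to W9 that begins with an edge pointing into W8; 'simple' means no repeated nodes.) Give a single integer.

3

A backdoor path from W8 to W9 is any simple undirected path whose first edge points into W8 (i.e. leaves W8 via a parent).
Parents of W8: {W6}.
Enumerating:
  P1: W8 <- W6 -> W10 -> W3 <- W5 -> W9
  P2: W8 <- W6 -> W4 -> W9
  P3: W8 <- W6 -> W3 <- W5 -> W9
That exhausts the simple backdoor paths. Count: 3.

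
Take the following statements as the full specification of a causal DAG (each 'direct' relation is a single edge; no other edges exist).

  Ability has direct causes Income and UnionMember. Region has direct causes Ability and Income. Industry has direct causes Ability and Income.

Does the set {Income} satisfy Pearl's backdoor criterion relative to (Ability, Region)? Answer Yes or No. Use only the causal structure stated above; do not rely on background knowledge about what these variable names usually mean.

Backdoor paths from Ability to Region (paths whose first edge points into Ability):
  P1: Ability <- Income -> Region
Condition 1 (no descendant of Ability in the set): holds — descendants of Ability are {Industry, Region}; none are in {Income}.
Condition 2 (every backdoor path blocked by {Income}):
  P1: blocked at fork node Income ∈ conditioning set.
{Income} satisfies the backdoor criterion.

Yes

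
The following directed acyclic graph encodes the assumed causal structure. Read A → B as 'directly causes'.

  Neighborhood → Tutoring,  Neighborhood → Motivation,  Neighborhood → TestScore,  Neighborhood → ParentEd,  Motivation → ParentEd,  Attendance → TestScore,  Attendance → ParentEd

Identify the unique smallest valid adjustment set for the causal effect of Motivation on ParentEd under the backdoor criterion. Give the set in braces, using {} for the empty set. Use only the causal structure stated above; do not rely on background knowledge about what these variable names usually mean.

{Neighborhood}

Variables eligible for adjustment (non-descendants of Motivation, excluding Motivation and ParentEd): {Attendance, Neighborhood, TestScore, Tutoring}.
Backdoor paths from Motivation to ParentEd:
  P1: Motivation <- Neighborhood -> TestScore <- Attendance -> ParentEd
  P2: Motivation <- Neighborhood -> ParentEd
The empty set is not sufficient: P2 (Motivation <- Neighborhood -> ParentEd) has no collider blocking it and no conditioned non-collider, so it is open.
Try {Neighborhood}:
  P1: blocked at fork node Neighborhood ∈ conditioning set.
  P2: blocked at fork node Neighborhood ∈ conditioning set.
{Neighborhood} contains no descendant of Motivation and blocks every backdoor path.
No other singleton works — e.g. {Tutoring} leaves P2 open — so {Neighborhood} is the unique smallest valid adjustment set.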